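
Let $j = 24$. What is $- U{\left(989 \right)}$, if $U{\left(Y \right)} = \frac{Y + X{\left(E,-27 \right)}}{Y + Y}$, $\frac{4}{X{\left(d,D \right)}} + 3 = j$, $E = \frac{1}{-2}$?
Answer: $- \frac{20773}{41538} \approx -0.5001$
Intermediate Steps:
$E = - \frac{1}{2} \approx -0.5$
$X{\left(d,D \right)} = \frac{4}{21}$ ($X{\left(d,D \right)} = \frac{4}{-3 + 24} = \frac{4}{21}$)
$U{\left(Y \right)} = \frac{\frac{4}{21} + Y}{2 Y}$ ($U{\left(Y \right)} = \frac{Y + \frac{4}{21}}{Y + Y} = \frac{\frac{4}{21} + Y}{2 Y}$)
$- U{\left(989 \right)} = - \frac{4 + 21 \cdot 989}{42 \cdot 989} = - \frac{4 + 20769}{42 \cdot 989} = - \frac{20773}{42 \cdot 989} = \left(-1\right) \frac{20773}{41538} = - \frac{20773}{41538}$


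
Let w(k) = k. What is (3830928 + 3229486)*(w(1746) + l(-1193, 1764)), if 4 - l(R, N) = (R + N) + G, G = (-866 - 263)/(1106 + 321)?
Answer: 11886644714668/1427 ≈ 8.3298e+9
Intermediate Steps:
G = -1129/1427 ≈ -0.79117
l(R, N) = 6837/1427 - N - R (l(R, N) = 4 - ((R + N) - 1129/1427) = 4 - ((N + R) - 1129/1427) = 4 - (-1129/1427 + N + R) = 4 + (1129/1427 - N - R) = 6837/1427 - N - R)
(3830928 + 3229486)*(w(1746) + l(-1193, 1764)) = (3830928 + 3229486)*(1746 + (6837/1427 - 1*1764 - 1*(-1193))) = 7060414*(1746 + (6837/1427 - 1764 + 1193)) = 7060414*(1746 - 807980/1427) = 7060414*(1683562/1427) = 11886644714668/1427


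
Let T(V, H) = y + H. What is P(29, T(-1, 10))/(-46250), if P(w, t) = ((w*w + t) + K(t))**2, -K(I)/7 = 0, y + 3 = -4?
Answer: -356168/23125 ≈ -15.402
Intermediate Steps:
y = -7 (y = -3 - 4 = -7)
K(I) = 0 (K(I) = -7*0 = 0)
T(V, H) = -7 + H
P(w, t) = (t + w**2)**2 (P(w, t) = ((w*w + t) + 0)**2 = ((w**2 + t) + 0)**2 = ((t + w**2) + 0)**2 = (t + w**2)**2)
P(29, T(-1, 10))/(-46250) = ((-7 + 10) + 29**2)**2/(-46250) = (3 + 841)**2*(-1/46250) = 844**2*(-1/46250) = 712336*(-1/46250) = -356168/23125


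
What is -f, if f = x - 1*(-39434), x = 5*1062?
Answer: -44744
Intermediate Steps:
x = 5310
f = 44744 (f = 5310 - 1*(-39434) = 5310 + 39434 = 44744)
-f = -1*44744 = -44744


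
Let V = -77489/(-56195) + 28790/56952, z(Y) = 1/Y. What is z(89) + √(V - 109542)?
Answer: 1/89 + I*√7791552720397605829495/266701470 ≈ 0.011236 + 330.97*I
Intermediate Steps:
V = 3015503789/1600208820 (V = -77489*(-1/56195) + 28790*(1/56952) = 77489/56195 + 14395/28476 = 3015503789/1600208820 ≈ 1.8844)
z(89) + √(V - 109542) = 1/89 + √(3015503789/1600208820 - 109542) = 1/89 + √(-175287059056651/1600208820) = 1/89 + I*√7791552720397605829495/266701470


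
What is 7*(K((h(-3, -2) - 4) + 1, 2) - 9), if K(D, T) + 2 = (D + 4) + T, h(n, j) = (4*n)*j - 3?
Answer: 91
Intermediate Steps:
h(n, j) = -3 + 4*j*n (h(n, j) = 4*j*n - 3 = -3 + 4*j*n)
K(D, T) = 2 + D + T (K(D, T) = -2 + ((D + 4) + T) = -2 + ((4 + D) + T) = -2 + (4 + D + T) = 2 + D + T)
7*(K((h(-3, -2) - 4) + 1, 2) - 9) = 7*((2 + (((-3 + 4*(-2)*(-3)) - 4) + 1) + 2) - 9) = 7*((2 + (((-3 + 24) - 4) + 1) + 2) - 9) = 7*((2 + ((21 - 4) + 1) + 2) - 9) = 7*((2 + (17 + 1) + 2) - 9) = 7*((2 + 18 + 2) - 9) = 7*(22 - 9) = 7*13 = 91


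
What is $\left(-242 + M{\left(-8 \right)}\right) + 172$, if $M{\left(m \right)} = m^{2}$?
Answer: $-6$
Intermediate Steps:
$\left(-242 + M{\left(-8 \right)}\right) + 172 = \left(-242 + \left(-8\right)^{2}\right) + 172 = \left(-242 + 64\right) + 172 = -178 + 172 = -6$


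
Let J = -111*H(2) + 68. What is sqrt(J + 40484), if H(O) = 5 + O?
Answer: 5*sqrt(1591) ≈ 199.44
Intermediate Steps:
J = -709 (J = -111*(5 + 2) + 68 = -111*7 + 68 = -777 + 68 = -709)
sqrt(J + 40484) = sqrt(-709 + 40484) = sqrt(39775) = 5*sqrt(1591)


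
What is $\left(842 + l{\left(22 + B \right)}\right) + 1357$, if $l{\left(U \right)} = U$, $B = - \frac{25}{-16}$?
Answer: $\frac{35561}{16} \approx 2222.6$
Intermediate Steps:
$B = \frac{25}{16}$ ($B = \left(-25\right) \left(- \frac{1}{16}\right) = \frac{25}{16} \approx 1.5625$)
$\left(842 + l{\left(22 + B \right)}\right) + 1357 = \left(842 + \left(22 + \frac{25}{16}\right)\right) + 1357 = \left(842 + \frac{377}{16}\right) + 1357 = \frac{13849}{16} + 1357 = \frac{35561}{16}$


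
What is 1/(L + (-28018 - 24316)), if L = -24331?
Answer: -1/76665 ≈ -1.3044e-5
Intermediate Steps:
1/(L + (-28018 - 24316)) = 1/(-24331 + (-28018 - 24316)) = 1/(-24331 - 52334) = 1/(-76665) = -1/76665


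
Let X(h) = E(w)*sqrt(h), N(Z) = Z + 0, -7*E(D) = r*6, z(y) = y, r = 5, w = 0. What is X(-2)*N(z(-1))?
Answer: 30*I*sqrt(2)/7 ≈ 6.0609*I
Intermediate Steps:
E(D) = -30/7 (E(D) = -5*6/7 = -1/7*30 = -30/7)
N(Z) = Z
X(h) = -30*sqrt(h)/7
X(-2)*N(z(-1)) = -30*I*sqrt(2)/7*(-1) = 30*I*sqrt(2)/7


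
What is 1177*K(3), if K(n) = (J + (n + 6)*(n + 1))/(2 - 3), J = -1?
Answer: -41195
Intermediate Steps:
K(n) = 1 - (1 + n)*(6 + n) (K(n) = (-1 + (n + 6)*(n + 1))/(2 - 3) = (-1 + (6 + n)*(1 + n))/(-1) = (-1 + (1 + n)*(6 + n))*(-1) = 1 - (1 + n)*(6 + n))
1177*K(3) = 1177*(-5 - 1*3² - 7*3) = 1177*(-5 - 1*9 - 21) = 1177*(-5 - 9 - 21) = 1177*(-35) = -41195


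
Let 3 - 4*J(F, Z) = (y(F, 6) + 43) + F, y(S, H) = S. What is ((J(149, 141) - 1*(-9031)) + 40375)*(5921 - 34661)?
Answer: -1417499910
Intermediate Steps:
J(F, Z) = -10 - F/2 (J(F, Z) = 3/4 - ((F + 43) + F)/4 = 3/4 - ((43 + F) + F)/4 = 3/4 - (43 + 2*F)/4 = 3/4 + (-43/4 - F/2) = -10 - F/2)
((J(149, 141) - 1*(-9031)) + 40375)*(5921 - 34661) = (((-10 - 1/2*149) - 1*(-9031)) + 40375)*(5921 - 34661) = (((-10 - 149/2) + 9031) + 40375)*(-28740) = ((-169/2 + 9031) + 40375)*(-28740) = (17893/2 + 40375)*(-28740) = (98643/2)*(-28740) = -1417499910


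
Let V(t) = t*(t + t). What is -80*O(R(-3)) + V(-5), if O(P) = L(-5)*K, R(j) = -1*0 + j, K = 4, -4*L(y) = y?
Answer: -350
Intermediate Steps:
V(t) = 2*t**2 (V(t) = t*(2*t) = 2*t**2)
L(y) = -y/4
R(j) = j (R(j) = 0 + j = j)
O(P) = 5 (O(P) = -1/4*(-5)*4 = (5/4)*4 = 5)
-80*O(R(-3)) + V(-5) = -80*5 + 2*(-5)**2 = -400 + 2*25 = -400 + 50 = -350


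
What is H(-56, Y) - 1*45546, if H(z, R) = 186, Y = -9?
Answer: -45360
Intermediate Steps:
H(-56, Y) - 1*45546 = 186 - 1*45546 = 186 - 45546 = -45360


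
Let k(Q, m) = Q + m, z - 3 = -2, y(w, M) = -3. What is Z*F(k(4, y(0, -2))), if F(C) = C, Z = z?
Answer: 1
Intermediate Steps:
z = 1 (z = 3 - 2 = 1)
Z = 1
Z*F(k(4, y(0, -2))) = 1*(4 - 3) = 1*1 = 1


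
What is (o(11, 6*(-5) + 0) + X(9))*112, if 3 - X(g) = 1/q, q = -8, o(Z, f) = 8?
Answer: 1246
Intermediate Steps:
X(g) = 25/8 (X(g) = 3 - 1/(-8) = 3 - 1*(-1/8) = 3 + 1/8 = 25/8)
(o(11, 6*(-5) + 0) + X(9))*112 = (8 + 25/8)*112 = (89/8)*112 = 1246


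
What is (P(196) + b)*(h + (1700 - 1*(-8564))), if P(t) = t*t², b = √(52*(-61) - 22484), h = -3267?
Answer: 52684163392 + 13994*I*√6414 ≈ 5.2684e+10 + 1.1207e+6*I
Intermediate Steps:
b = 2*I*√6414 (b = √(-3172 - 22484) = √(-25656) = 2*I*√6414 ≈ 160.17*I)
P(t) = t³
(P(196) + b)*(h + (1700 - 1*(-8564))) = (196³ + 2*I*√6414)*(-3267 + (1700 - 1*(-8564))) = (7529536 + 2*I*√6414)*(-3267 + (1700 + 8564)) = (7529536 + 2*I*√6414)*(-3267 + 10264) = (7529536 + 2*I*√6414)*6997 = 52684163392 + 13994*I*√6414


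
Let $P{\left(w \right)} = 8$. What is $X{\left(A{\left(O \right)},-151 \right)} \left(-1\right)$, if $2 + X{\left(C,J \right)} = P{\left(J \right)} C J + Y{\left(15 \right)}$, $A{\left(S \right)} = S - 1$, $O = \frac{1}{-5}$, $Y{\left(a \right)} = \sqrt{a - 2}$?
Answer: $- \frac{7238}{5} - \sqrt{13} \approx -1451.2$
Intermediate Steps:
$Y{\left(a \right)} = \sqrt{-2 + a}$
$O = - \frac{1}{5} \approx -0.2$
$A{\left(S \right)} = -1 + S$
$X{\left(C,J \right)} = -2 + \sqrt{13} + 8 C J$ ($X{\left(C,J \right)} = -2 + \left(8 C J + \sqrt{-2 + 15}\right) = -2 + \left(8 C J + \sqrt{13}\right) = -2 + \left(\sqrt{13} + 8 C J\right) = -2 + \sqrt{13} + 8 C J$)
$X{\left(A{\left(O \right)},-151 \right)} \left(-1\right) = \left(-2 + \sqrt{13} + 8 \left(-1 - \frac{1}{5}\right) \left(-151\right)\right) \left(-1\right) = \left(-2 + \sqrt{13} + 8 \left(- \frac{6}{5}\right) \left(-151\right)\right) \left(-1\right) = \left(-2 + \sqrt{13} + \frac{7248}{5}\right) \left(-1\right) = \left(\frac{7238}{5} + \sqrt{13}\right) \left(-1\right) = - \frac{7238}{5} - \sqrt{13}$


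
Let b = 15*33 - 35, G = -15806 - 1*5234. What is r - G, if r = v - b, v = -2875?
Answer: 17705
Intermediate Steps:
G = -21040 (G = -15806 - 5234 = -21040)
b = 460 (b = 495 - 35 = 460)
r = -3335 (r = -2875 - 1*460 = -2875 - 460 = -3335)
r - G = -3335 - 1*(-21040) = -3335 + 21040 = 17705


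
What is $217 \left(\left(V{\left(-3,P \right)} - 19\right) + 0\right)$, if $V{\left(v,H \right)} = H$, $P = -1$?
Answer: $-4340$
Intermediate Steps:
$217 \left(\left(V{\left(-3,P \right)} - 19\right) + 0\right) = 217 \left(\left(-1 - 19\right) + 0\right) = 217 \left(-20 + 0\right) = 217 \left(-20\right) = -4340$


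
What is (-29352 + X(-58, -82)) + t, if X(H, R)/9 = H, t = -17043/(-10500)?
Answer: -104553319/3500 ≈ -29872.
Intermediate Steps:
t = 5681/3500 (t = -17043*(-1/10500) = 5681/3500 ≈ 1.6231)
X(H, R) = 9*H
(-29352 + X(-58, -82)) + t = (-29352 + 9*(-58)) + 5681/3500 = (-29352 - 522) + 5681/3500 = -29874 + 5681/3500 = -104553319/3500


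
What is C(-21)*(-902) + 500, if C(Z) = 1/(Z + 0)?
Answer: 11402/21 ≈ 542.95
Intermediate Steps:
C(Z) = 1/Z
C(-21)*(-902) + 500 = -902/(-21) + 500 = -1/21*(-902) + 500 = 902/21 + 500 = 11402/21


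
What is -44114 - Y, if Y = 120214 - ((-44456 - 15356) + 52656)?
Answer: -171484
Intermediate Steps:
Y = 127370 (Y = 120214 - (-59812 + 52656) = 120214 - 1*(-7156) = 120214 + 7156 = 127370)
-44114 - Y = -44114 - 1*127370 = -44114 - 127370 = -171484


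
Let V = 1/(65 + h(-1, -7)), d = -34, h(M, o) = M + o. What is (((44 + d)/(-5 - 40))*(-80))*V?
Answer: 160/513 ≈ 0.31189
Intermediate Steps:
V = 1/57 (V = 1/(65 + (-1 - 7)) = 1/(65 - 8) = 1/57 ≈ 0.017544)
(((44 + d)/(-5 - 40))*(-80))*V = (((44 - 34)/(-5 - 40))*(-80))*(1/57) = ((10/(-45))*(-80))*(1/57) = ((10*(-1/45))*(-80))*(1/57) = -2/9*(-80)*(1/57) = (160/9)*(1/57) = 160/513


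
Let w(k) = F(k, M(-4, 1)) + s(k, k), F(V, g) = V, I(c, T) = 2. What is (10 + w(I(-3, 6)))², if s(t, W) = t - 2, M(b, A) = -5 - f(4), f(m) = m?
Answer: 144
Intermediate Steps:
M(b, A) = -9 (M(b, A) = -5 - 1*4 = -5 - 4 = -9)
s(t, W) = -2 + t
w(k) = -2 + 2*k (w(k) = k + (-2 + k) = -2 + 2*k)
(10 + w(I(-3, 6)))² = (10 + (-2 + 2*2))² = (10 + (-2 + 4))² = (10 + 2)² = 12² = 144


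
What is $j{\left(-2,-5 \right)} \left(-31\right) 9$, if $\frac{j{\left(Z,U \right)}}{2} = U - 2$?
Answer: $3906$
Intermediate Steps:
$j{\left(Z,U \right)} = -4 + 2 U$ ($j{\left(Z,U \right)} = 2 \left(U - 2\right) = 2 \left(-2 + U\right) = -4 + 2 U$)
$j{\left(-2,-5 \right)} \left(-31\right) 9 = \left(-4 + 2 \left(-5\right)\right) \left(-31\right) 9 = \left(-4 - 10\right) \left(-31\right) 9 = \left(-14\right) \left(-31\right) 9 = 434 \cdot 9 = 3906$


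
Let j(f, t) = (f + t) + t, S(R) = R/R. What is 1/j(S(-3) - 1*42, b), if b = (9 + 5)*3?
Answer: 1/43 ≈ 0.023256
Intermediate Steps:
S(R) = 1
b = 42 (b = 14*3 = 42)
j(f, t) = f + 2*t
1/j(S(-3) - 1*42, b) = 1/((1 - 1*42) + 2*42) = 1/((1 - 42) + 84) = 1/(-41 + 84) = 1/43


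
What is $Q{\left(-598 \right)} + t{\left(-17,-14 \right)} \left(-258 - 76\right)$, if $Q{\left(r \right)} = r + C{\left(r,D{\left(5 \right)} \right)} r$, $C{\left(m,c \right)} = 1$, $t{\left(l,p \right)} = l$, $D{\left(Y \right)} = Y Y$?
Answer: $4482$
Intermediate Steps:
$D{\left(Y \right)} = Y^{2}$
$Q{\left(r \right)} = 2 r$ ($Q{\left(r \right)} = r + 1 r = r + r = 2 r$)
$Q{\left(-598 \right)} + t{\left(-17,-14 \right)} \left(-258 - 76\right) = 2 \left(-598\right) - 17 \left(-258 - 76\right) = -1196 - -5678 = -1196 + 5678 = 4482$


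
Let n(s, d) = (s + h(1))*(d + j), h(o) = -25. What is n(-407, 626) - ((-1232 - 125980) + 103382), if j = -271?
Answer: -129530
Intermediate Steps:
n(s, d) = (-271 + d)*(-25 + s) (n(s, d) = (s - 25)*(d - 271) = (-25 + s)*(-271 + d) = (-271 + d)*(-25 + s))
n(-407, 626) - ((-1232 - 125980) + 103382) = (6775 - 271*(-407) - 25*626 + 626*(-407)) - ((-1232 - 125980) + 103382) = (6775 + 110297 - 15650 - 254782) - (-127212 + 103382) = -153360 - 1*(-23830) = -153360 + 23830 = -129530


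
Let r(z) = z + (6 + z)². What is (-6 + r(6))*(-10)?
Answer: -1440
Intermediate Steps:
(-6 + r(6))*(-10) = (-6 + (6 + (6 + 6)²))*(-10) = (-6 + (6 + 12²))*(-10) = (-6 + (6 + 144))*(-10) = (-6 + 150)*(-10) = 144*(-10) = -1440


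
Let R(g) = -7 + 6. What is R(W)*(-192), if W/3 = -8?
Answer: 192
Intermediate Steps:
W = -24 (W = 3*(-8) = -24)
R(g) = -1
R(W)*(-192) = -1*(-192) = 192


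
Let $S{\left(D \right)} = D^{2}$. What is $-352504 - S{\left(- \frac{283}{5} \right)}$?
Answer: $- \frac{8892689}{25} \approx -3.5571 \cdot 10^{5}$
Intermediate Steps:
$-352504 - S{\left(- \frac{283}{5} \right)} = -352504 - \left(- \frac{283}{5}\right)^{2} = -352504 - \frac{80089}{25} = - \frac{8892689}{25}$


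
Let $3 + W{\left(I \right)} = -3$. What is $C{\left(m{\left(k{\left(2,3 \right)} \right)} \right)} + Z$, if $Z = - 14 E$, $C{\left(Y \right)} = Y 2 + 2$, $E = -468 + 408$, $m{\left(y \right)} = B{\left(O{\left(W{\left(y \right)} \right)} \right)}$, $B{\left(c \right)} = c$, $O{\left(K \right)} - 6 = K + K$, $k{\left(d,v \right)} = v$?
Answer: $830$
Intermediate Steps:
$W{\left(I \right)} = -6$ ($W{\left(I \right)} = -3 - 3 = -6$)
$O{\left(K \right)} = 6 + 2 K$ ($O{\left(K \right)} = 6 + \left(K + K\right) = 6 + 2 K$)
$m{\left(y \right)} = -6$ ($m{\left(y \right)} = 6 + 2 \left(-6\right) = 6 - 12 = -6$)
$E = -60$
$C{\left(Y \right)} = 2 + 2 Y$ ($C{\left(Y \right)} = 2 Y + 2 = 2 + 2 Y$)
$Z = 840$ ($Z = \left(-14\right) \left(-60\right) = 840$)
$C{\left(m{\left(k{\left(2,3 \right)} \right)} \right)} + Z = \left(2 + 2 \left(-6\right)\right) + 840 = \left(2 - 12\right) + 840 = -10 + 840 = 830$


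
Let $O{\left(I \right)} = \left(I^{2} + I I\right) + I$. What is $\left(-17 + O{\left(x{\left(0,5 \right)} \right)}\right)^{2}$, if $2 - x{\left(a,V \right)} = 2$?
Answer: $289$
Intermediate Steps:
$x{\left(a,V \right)} = 0$ ($x{\left(a,V \right)} = 2 - 2 = 0$)
$O{\left(I \right)} = I + 2 I^{2}$ ($O{\left(I \right)} = \left(I^{2} + I^{2}\right) + I = 2 I^{2} + I = I + 2 I^{2}$)
$\left(-17 + O{\left(x{\left(0,5 \right)} \right)}\right)^{2} = \left(-17 + 0 \left(1 + 2 \cdot 0\right)\right)^{2} = \left(-17 + 0 \left(1 + 0\right)\right)^{2} = \left(-17 + 0 \cdot 1\right)^{2} = \left(-17 + 0\right)^{2} = \left(-17\right)^{2} = 289$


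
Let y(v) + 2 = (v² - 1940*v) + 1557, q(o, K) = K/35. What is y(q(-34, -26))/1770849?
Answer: 3670951/2169290025 ≈ 0.0016922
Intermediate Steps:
q(o, K) = K/35 (q(o, K) = K*(1/35) = K/35)
y(v) = 1555 + v² - 1940*v (y(v) = -2 + ((v² - 1940*v) + 1557) = -2 + (1557 + v² - 1940*v) = 1555 + v² - 1940*v)
y(q(-34, -26))/1770849 = (1555 + ((1/35)*(-26))² - 388*(-26)/7)/1770849 = (1555 + (-26/35)² - 1940*(-26/35))*(1/1770849) = (1555 + 676/1225 + 10088/7)*(1/1770849) = (3670951/1225)*(1/1770849) = 3670951/2169290025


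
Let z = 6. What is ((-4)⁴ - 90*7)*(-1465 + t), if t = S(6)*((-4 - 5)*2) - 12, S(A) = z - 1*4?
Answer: 565862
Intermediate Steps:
S(A) = 2 (S(A) = 6 - 1*4 = 6 - 4 = 2)
t = -48 (t = 2*((-4 - 5)*2) - 12 = 2*(-9*2) - 12 = 2*(-18) - 12 = -36 - 12 = -48)
((-4)⁴ - 90*7)*(-1465 + t) = ((-4)⁴ - 90*7)*(-1465 - 48) = (256 - 630)*(-1513) = -374*(-1513) = 565862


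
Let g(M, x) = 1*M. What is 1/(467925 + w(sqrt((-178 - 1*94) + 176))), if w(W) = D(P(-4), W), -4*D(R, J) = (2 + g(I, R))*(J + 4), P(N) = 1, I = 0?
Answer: 467923/218951933953 + 2*I*sqrt(6)/218951933953 ≈ 2.1371e-6 + 2.2375e-11*I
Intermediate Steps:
g(M, x) = M
D(R, J) = -2 - J/2 (D(R, J) = -(2 + 0)*(J + 4)/4 = -(4 + J)/2 = -(8 + 2*J)/4 = -2 - J/2)
w(W) = -2 - W/2
1/(467925 + w(sqrt((-178 - 1*94) + 176))) = 1/(467925 + (-2 - sqrt((-178 - 1*94) + 176)/2)) = 1/(467925 + (-2 - sqrt((-178 - 94) + 176)/2)) = 1/(467925 + (-2 - sqrt(-272 + 176)/2)) = 1/(467925 + (-2 - 2*I*sqrt(6))) = 1/(467923 - 2*I*sqrt(6))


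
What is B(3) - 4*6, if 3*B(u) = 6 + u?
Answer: -21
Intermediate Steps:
B(u) = 2 + u/3 (B(u) = (6 + u)/3 = 2 + u/3)
B(3) - 4*6 = (2 + (⅓)*3) - 4*6 = (2 + 1) - 24 = 3 - 24 = -21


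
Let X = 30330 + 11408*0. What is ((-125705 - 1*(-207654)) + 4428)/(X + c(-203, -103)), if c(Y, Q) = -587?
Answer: 86377/29743 ≈ 2.9041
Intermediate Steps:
X = 30330 (X = 30330 + 0 = 30330)
((-125705 - 1*(-207654)) + 4428)/(X + c(-203, -103)) = ((-125705 - 1*(-207654)) + 4428)/(30330 - 587) = ((-125705 + 207654) + 4428)/29743 = (81949 + 4428)*(1/29743) = 86377*(1/29743) = 86377/29743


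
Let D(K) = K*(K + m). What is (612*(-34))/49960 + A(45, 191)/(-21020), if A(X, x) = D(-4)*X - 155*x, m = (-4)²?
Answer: 28739881/26253980 ≈ 1.0947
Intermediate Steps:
m = 16
D(K) = K*(16 + K) (D(K) = K*(K + 16) = K*(16 + K))
A(X, x) = -155*x - 48*X (A(X, x) = (-4*(16 - 4))*X - 155*x = (-4*12)*X - 155*x = -48*X - 155*x = -155*x - 48*X)
(612*(-34))/49960 + A(45, 191)/(-21020) = (612*(-34))/49960 + (-155*191 - 48*45)/(-21020) = -20808*1/49960 + (-29605 - 2160)*(-1/21020) = -2601/6245 - 31765*(-1/21020) = -2601/6245 + 6353/4204 = 28739881/26253980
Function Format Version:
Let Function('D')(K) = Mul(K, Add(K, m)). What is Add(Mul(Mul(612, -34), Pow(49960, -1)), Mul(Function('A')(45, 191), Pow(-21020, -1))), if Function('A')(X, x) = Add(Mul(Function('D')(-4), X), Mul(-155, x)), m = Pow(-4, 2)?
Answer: Rational(28739881, 26253980) ≈ 1.0947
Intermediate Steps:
m = 16
Function('D')(K) = Mul(K, Add(16, K)) (Function('D')(K) = Mul(K, Add(K, 16)) = Mul(K, Add(16, K)))
Function('A')(X, x) = Add(Mul(-155, x), Mul(-48, X)) (Function('A')(X, x) = Add(Mul(Mul(-4, Add(16, -4)), X), Mul(-155, x)) = Add(Mul(Mul(-4, 12), X), Mul(-155, x)) = Add(Mul(-48, X), Mul(-155, x)) = Add(Mul(-155, x), Mul(-48, X)))
Add(Mul(Mul(612, -34), Pow(49960, -1)), Mul(Function('A')(45, 191), Pow(-21020, -1))) = Add(Mul(Mul(612, -34), Pow(49960, -1)), Mul(Add(Mul(-155, 191), Mul(-48, 45)), Pow(-21020, -1))) = Add(Mul(-20808, Rational(1, 49960)), Mul(Add(-29605, -2160), Rational(-1, 21020))) = Add(Rational(-2601, 6245), Mul(-31765, Rational(-1, 21020))) = Add(Rational(-2601, 6245), Rational(6353, 4204)) = Rational(28739881, 26253980)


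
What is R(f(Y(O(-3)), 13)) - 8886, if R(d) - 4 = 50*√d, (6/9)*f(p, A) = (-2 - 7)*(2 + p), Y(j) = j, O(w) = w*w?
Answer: -8882 + 75*I*√66 ≈ -8882.0 + 609.3*I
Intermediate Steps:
O(w) = w²
f(p, A) = -27 - 27*p/2 (f(p, A) = 3*((-2 - 7)*(2 + p))/2 = 3*(-9*(2 + p))/2 = 3*(-18 - 9*p)/2 = -27 - 27*p/2)
R(d) = 4 + 50*√d
R(f(Y(O(-3)), 13)) - 8886 = (4 + 50*√(-27 - 27/2*(-3)²)) - 8886 = (4 + 50*√(-27 - 27/2*9)) - 8886 = (4 + 50*√(-27 - 243/2)) - 8886 = (4 + 50*√(-297/2)) - 8886 = (4 + 50*(3*I*√66/2)) - 8886 = (4 + 75*I*√66) - 8886 = -8882 + 75*I*√66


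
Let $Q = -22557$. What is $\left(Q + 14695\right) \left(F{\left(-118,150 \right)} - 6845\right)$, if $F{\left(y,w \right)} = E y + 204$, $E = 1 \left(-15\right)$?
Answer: $38295802$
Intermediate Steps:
$E = -15$
$F{\left(y,w \right)} = 204 - 15 y$ ($F{\left(y,w \right)} = - 15 y + 204 = 204 - 15 y$)
$\left(Q + 14695\right) \left(F{\left(-118,150 \right)} - 6845\right) = \left(-22557 + 14695\right) \left(\left(204 - -1770\right) - 6845\right) = - 7862 \left(\left(204 + 1770\right) - 6845\right) = - 7862 \left(1974 - 6845\right) = \left(-7862\right) \left(-4871\right) = 38295802$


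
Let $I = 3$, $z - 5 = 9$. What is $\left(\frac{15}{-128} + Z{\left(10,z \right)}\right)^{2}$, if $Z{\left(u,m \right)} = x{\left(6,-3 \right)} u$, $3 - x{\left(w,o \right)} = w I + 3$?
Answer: $\frac{531533025}{16384} \approx 32442.0$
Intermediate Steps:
$z = 14$ ($z = 5 + 9 = 14$)
$x{\left(w,o \right)} = - 3 w$ ($x{\left(w,o \right)} = 3 - \left(w 3 + 3\right) = 3 - \left(3 w + 3\right) = 3 - \left(3 + 3 w\right) = - 3 w$)
$Z{\left(u,m \right)} = - 18 u$ ($Z{\left(u,m \right)} = \left(-3\right) 6 u = - 18 u$)
$\left(\frac{15}{-128} + Z{\left(10,z \right)}\right)^{2} = \left(\frac{15}{-128} - 180\right)^{2} = \left(15 \left(- \frac{1}{128}\right) - 180\right)^{2} = \left(- \frac{15}{128} - 180\right)^{2} = \left(- \frac{23055}{128}\right)^{2} = \frac{531533025}{16384}$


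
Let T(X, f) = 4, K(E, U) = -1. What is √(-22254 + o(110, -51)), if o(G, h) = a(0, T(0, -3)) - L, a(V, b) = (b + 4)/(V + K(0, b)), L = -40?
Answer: I*√22222 ≈ 149.07*I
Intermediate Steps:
a(V, b) = (4 + b)/(-1 + V) (a(V, b) = (b + 4)/(V - 1) = (4 + b)/(-1 + V))
o(G, h) = 32 (o(G, h) = (4 + 4)/(-1 + 0) - 1*(-40) = 8/(-1) + 40 = -1*8 + 40 = -8 + 40 = 32)
√(-22254 + o(110, -51)) = √(-22254 + 32) = √(-22222) = I*√22222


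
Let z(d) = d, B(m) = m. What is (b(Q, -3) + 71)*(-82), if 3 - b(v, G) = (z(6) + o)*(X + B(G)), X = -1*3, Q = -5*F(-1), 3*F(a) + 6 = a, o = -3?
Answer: -7544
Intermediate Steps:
F(a) = -2 + a/3
Q = 35/3 (Q = -5*(-2 + (⅓)*(-1)) = -5*(-2 - ⅓) = -5*(-7/3) = 35/3 ≈ 11.667)
X = -3
b(v, G) = 12 - 3*G (b(v, G) = 3 - (6 - 3)*(-3 + G) = 3 - 3*(-3 + G) = 3 - (-9 + 3*G) = 3 + (9 - 3*G) = 12 - 3*G)
(b(Q, -3) + 71)*(-82) = ((12 - 3*(-3)) + 71)*(-82) = ((12 + 9) + 71)*(-82) = (21 + 71)*(-82) = 92*(-82) = -7544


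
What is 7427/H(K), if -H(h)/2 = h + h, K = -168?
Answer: 1061/96 ≈ 11.052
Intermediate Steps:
H(h) = -4*h (H(h) = -2*(h + h) = -4*h)
7427/H(K) = 7427/((-4*(-168))) = 7427/672 = 7427*(1/672) = 1061/96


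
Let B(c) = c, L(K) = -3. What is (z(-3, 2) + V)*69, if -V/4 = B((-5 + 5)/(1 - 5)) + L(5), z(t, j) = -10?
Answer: 138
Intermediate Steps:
V = 12 (V = -4*((-5 + 5)/(1 - 5) - 3) = -4*(0/(-4) - 3) = -4*(0*(-¼) - 3) = -4*(0 - 3) = -4*(-3) = 12)
(z(-3, 2) + V)*69 = (-10 + 12)*69 = 2*69 = 138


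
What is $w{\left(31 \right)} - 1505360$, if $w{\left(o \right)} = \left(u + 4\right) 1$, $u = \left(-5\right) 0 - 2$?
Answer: $-1505358$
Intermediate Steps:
$u = -2$ ($u = 0 - 2 = -2$)
$w{\left(o \right)} = 2$ ($w{\left(o \right)} = \left(-2 + 4\right) 1 = 2 \cdot 1 = 2$)
$w{\left(31 \right)} - 1505360 = 2 - 1505360 = -1505358$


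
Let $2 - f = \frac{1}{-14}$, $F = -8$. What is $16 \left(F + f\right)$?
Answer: $- \frac{664}{7} \approx -94.857$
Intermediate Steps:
$f = \frac{29}{14}$ ($f = 2 - \frac{1}{-14} = 2 - - \frac{1}{14} = 2 + \frac{1}{14} = \frac{29}{14} \approx 2.0714$)
$16 \left(F + f\right) = 16 \left(-8 + \frac{29}{14}\right) = 16 \left(- \frac{83}{14}\right) = - \frac{664}{7}$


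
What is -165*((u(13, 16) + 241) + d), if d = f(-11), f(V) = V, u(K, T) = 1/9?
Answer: -113905/3 ≈ -37968.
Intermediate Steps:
u(K, T) = ⅑
d = -11
-165*((u(13, 16) + 241) + d) = -165*((⅑ + 241) - 11) = -165*(2170/9 - 11) = -165*2071/9 = -113905/3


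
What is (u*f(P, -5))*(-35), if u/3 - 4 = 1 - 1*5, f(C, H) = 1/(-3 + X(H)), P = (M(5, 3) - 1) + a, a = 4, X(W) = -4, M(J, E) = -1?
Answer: 0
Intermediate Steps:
P = 2 (P = (-1 - 1) + 4 = -2 + 4 = 2)
f(C, H) = -⅐ (f(C, H) = 1/(-3 - 4) = 1/(-7) = -⅐)
u = 0 (u = 12 + 3*(1 - 1*5) = 12 + 3*(1 - 5) = 12 + 3*(-4) = 12 - 12 = 0)
(u*f(P, -5))*(-35) = (0*(-⅐))*(-35) = 0*(-35) = 0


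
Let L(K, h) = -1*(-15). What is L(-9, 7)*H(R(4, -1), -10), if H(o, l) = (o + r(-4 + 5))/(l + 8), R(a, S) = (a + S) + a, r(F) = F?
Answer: -60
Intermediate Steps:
R(a, S) = S + 2*a (R(a, S) = (S + a) + a = S + 2*a)
H(o, l) = (1 + o)/(8 + l) (H(o, l) = (o + (-4 + 5))/(l + 8) = (o + 1)/(8 + l) = (1 + o)/(8 + l))
L(K, h) = 15
L(-9, 7)*H(R(4, -1), -10) = 15*((1 + (-1 + 2*4))/(8 - 10)) = 15*((1 + (-1 + 8))/(-2)) = 15*(-(1 + 7)/2) = 15*(-½*8) = 15*(-4) = -60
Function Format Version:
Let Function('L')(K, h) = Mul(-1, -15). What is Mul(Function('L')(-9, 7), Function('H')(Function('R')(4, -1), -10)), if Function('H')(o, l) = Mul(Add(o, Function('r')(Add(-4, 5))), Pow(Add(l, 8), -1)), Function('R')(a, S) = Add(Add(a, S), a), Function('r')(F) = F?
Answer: -60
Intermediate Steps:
Function('R')(a, S) = Add(S, Mul(2, a)) (Function('R')(a, S) = Add(Add(S, a), a) = Add(S, Mul(2, a)))
Function('H')(o, l) = Mul(Pow(Add(8, l), -1), Add(1, o)) (Function('H')(o, l) = Mul(Add(o, Add(-4, 5)), Pow(Add(l, 8), -1)) = Mul(Add(o, 1), Pow(Add(8, l), -1)) = Mul(Add(1, o), Pow(Add(8, l), -1)) = Mul(Pow(Add(8, l), -1), Add(1, o)))
Function('L')(K, h) = 15
Mul(Function('L')(-9, 7), Function('H')(Function('R')(4, -1), -10)) = Mul(15, Mul(Pow(Add(8, -10), -1), Add(1, Add(-1, Mul(2, 4))))) = Mul(15, Mul(Pow(-2, -1), Add(1, Add(-1, 8)))) = Mul(15, Mul(Rational(-1, 2), Add(1, 7))) = Mul(15, Mul(Rational(-1, 2), 8)) = Mul(15, -4) = -60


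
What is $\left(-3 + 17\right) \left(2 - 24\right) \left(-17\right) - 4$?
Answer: $5232$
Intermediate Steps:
$\left(-3 + 17\right) \left(2 - 24\right) \left(-17\right) - 4 = 14 \left(-22\right) \left(-17\right) - 4 = \left(-308\right) \left(-17\right) - 4 = 5236 - 4 = 5232$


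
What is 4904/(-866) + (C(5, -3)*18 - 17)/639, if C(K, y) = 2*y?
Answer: -1620953/276687 ≈ -5.8584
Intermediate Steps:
4904/(-866) + (C(5, -3)*18 - 17)/639 = 4904/(-866) + ((2*(-3))*18 - 17)/639 = 4904*(-1/866) + (-6*18 - 17)*(1/639) = -2452/433 + (-108 - 17)*(1/639) = -2452/433 - 125*1/639 = -2452/433 - 125/639 = -1620953/276687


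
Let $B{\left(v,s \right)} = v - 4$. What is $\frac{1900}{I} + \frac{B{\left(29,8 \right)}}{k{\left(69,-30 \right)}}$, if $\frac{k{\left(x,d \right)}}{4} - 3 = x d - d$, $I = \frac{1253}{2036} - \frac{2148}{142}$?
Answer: $- \frac{2237952789725}{17092067748} \approx -130.94$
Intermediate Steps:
$B{\left(v,s \right)} = -4 + v$ ($B{\left(v,s \right)} = v - 4 = -4 + v$)
$I = - \frac{2097701}{144556}$ ($I = 1253 \cdot \frac{1}{2036} - \frac{1074}{71} = \frac{1253}{2036} - \frac{1074}{71} = - \frac{2097701}{144556} \approx -14.511$)
$k{\left(x,d \right)} = 12 - 4 d + 4 d x$ ($k{\left(x,d \right)} = 12 + 4 \left(x d - d\right) = 12 + 4 \left(d x - d\right) = 12 + 4 \left(- d + d x\right) = 12 + \left(- 4 d + 4 d x\right) = 12 - 4 d + 4 d x$)
$\frac{1900}{I} + \frac{B{\left(29,8 \right)}}{k{\left(69,-30 \right)}} = \frac{1900}{- \frac{2097701}{144556}} + \frac{-4 + 29}{12 - -120 + 4 \left(-30\right) 69} = 1900 \left(- \frac{144556}{2097701}\right) + \frac{25}{12 + 120 - 8280} = - \frac{274656400}{2097701} + \frac{25}{-8148} = - \frac{274656400}{2097701} + 25 \left(- \frac{1}{8148}\right) = - \frac{274656400}{2097701} - \frac{25}{8148} = - \frac{2237952789725}{17092067748}$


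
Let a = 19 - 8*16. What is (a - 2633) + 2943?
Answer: 201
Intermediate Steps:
a = -109 (a = 19 - 128 = -109)
(a - 2633) + 2943 = (-109 - 2633) + 2943 = -2742 + 2943 = 201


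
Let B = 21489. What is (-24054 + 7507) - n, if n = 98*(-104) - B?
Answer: 15134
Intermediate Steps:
n = -31681 (n = 98*(-104) - 1*21489 = -10192 - 21489 = -31681)
(-24054 + 7507) - n = (-24054 + 7507) - 1*(-31681) = -16547 + 31681 = 15134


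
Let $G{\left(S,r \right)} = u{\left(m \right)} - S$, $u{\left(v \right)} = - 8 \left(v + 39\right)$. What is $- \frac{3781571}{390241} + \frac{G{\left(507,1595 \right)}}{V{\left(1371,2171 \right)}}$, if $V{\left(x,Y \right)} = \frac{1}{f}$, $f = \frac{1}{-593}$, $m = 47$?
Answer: $- \frac{1776133608}{231412913} \approx -7.6752$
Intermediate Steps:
$f = - \frac{1}{593} \approx -0.0016863$
$u{\left(v \right)} = -312 - 8 v$ ($u{\left(v \right)} = - 8 \left(39 + v\right) = -312 - 8 v$)
$V{\left(x,Y \right)} = -593$ ($V{\left(x,Y \right)} = \frac{1}{- \frac{1}{593}} = -593$)
$G{\left(S,r \right)} = -688 - S$ ($G{\left(S,r \right)} = \left(-312 - 376\right) - S = -688 - S$)
$- \frac{3781571}{390241} + \frac{G{\left(507,1595 \right)}}{V{\left(1371,2171 \right)}} = - \frac{3781571}{390241} + \frac{-688 - 507}{-593} = \left(-3781571\right) \frac{1}{390241} + \left(-688 - 507\right) \left(- \frac{1}{593}\right) = - \frac{3781571}{390241} - - \frac{1195}{593} = - \frac{3781571}{390241} + \frac{1195}{593} = - \frac{1776133608}{231412913}$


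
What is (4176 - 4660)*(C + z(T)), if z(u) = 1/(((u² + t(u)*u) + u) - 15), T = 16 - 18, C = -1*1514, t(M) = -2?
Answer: 6595468/9 ≈ 7.3283e+5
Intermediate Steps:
C = -1514
T = -2
z(u) = 1/(-15 + u² - u) (z(u) = 1/(((u² - 2*u) + u) - 15) = 1/((u² - u) - 15) = 1/(-15 + u² - u))
(4176 - 4660)*(C + z(T)) = (4176 - 4660)*(-1514 + 1/(-15 + (-2)² - 1*(-2))) = -484*(-1514 + 1/(-15 + 4 + 2)) = -484*(-1514 + 1/(-9)) = -484*(-1514 - ⅑) = -484*(-13627/9) = 6595468/9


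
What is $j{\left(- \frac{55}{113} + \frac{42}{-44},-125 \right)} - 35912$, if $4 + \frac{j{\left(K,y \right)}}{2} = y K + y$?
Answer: $- \frac{44511435}{1243} \approx -35810.0$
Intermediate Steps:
$j{\left(K,y \right)} = -8 + 2 y + 2 K y$ ($j{\left(K,y \right)} = -8 + 2 \left(y K + y\right) = -8 + 2 \left(K y + y\right) = -8 + 2 \left(y + K y\right) = -8 + \left(2 y + 2 K y\right) = -8 + 2 y + 2 K y$)
$j{\left(- \frac{55}{113} + \frac{42}{-44},-125 \right)} - 35912 = \left(-8 + 2 \left(-125\right) + 2 \left(- \frac{55}{113} + \frac{42}{-44}\right) \left(-125\right)\right) - 35912 = \left(-8 - 250 + 2 \left(\left(-55\right) \frac{1}{113} + 42 \left(- \frac{1}{44}\right)\right) \left(-125\right)\right) - 35912 = \left(-8 - 250 + 2 \left(- \frac{55}{113} - \frac{21}{22}\right) \left(-125\right)\right) - 35912 = \left(-8 - 250 + 2 \left(- \frac{3583}{2486}\right) \left(-125\right)\right) - 35912 = \left(-8 - 250 + \frac{447875}{1243}\right) - 35912 = \frac{127181}{1243} - 35912 = - \frac{44511435}{1243}$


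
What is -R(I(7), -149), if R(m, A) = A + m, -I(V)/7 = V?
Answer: 198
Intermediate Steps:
I(V) = -7*V
-R(I(7), -149) = -(-149 - 7*7) = -(-149 - 49) = -1*(-198) = 198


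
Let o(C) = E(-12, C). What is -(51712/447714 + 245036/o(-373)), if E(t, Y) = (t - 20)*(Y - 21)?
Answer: -13794754075/705597264 ≈ -19.550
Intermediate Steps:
E(t, Y) = (-21 + Y)*(-20 + t) (E(t, Y) = (-20 + t)*(-21 + Y) = (-21 + Y)*(-20 + t))
o(C) = 672 - 32*C (o(C) = 420 - 21*(-12) - 20*C + C*(-12) = 420 + 252 - 20*C - 12*C = 672 - 32*C)
-(51712/447714 + 245036/o(-373)) = -(51712/447714 + 245036/(672 - 32*(-373))) = -(51712*(1/447714) + 245036/(672 + 11936)) = -(25856/223857 + 245036/12608) = -(25856/223857 + 245036*(1/12608)) = -(25856/223857 + 61259/3152) = -1*13794754075/705597264 = -13794754075/705597264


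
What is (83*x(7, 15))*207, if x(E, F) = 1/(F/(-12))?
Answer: -68724/5 ≈ -13745.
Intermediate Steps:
x(E, F) = -12/F (x(E, F) = 1/(F*(-1/12)) = 1/(-F/12) = -12/F)
(83*x(7, 15))*207 = (83*(-12/15))*207 = (83*(-12*1/15))*207 = (83*(-4/5))*207 = -332/5*207 = -68724/5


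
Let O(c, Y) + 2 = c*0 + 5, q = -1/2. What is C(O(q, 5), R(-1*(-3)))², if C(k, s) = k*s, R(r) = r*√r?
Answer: 243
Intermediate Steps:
q = -½ (q = -1*½ = -½ ≈ -0.50000)
O(c, Y) = 3 (O(c, Y) = -2 + (c*0 + 5) = -2 + (0 + 5) = -2 + 5 = 3)
R(r) = r^(3/2)
C(O(q, 5), R(-1*(-3)))² = (3*(-1*(-3))^(3/2))² = (3*3^(3/2))² = (3*(3*√3))² = (9*√3)² = 243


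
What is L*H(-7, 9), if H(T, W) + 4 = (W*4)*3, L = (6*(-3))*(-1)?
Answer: 1872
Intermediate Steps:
L = 18 (L = -18*(-1) = 18)
H(T, W) = -4 + 12*W (H(T, W) = -4 + (W*4)*3 = -4 + (4*W)*3 = -4 + 12*W)
L*H(-7, 9) = 18*(-4 + 12*9) = 18*(-4 + 108) = 18*104 = 1872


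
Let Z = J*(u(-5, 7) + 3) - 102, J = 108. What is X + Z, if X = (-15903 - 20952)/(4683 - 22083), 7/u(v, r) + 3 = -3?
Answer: 113817/1160 ≈ 98.118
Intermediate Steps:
u(v, r) = -7/6 (u(v, r) = 7/(-3 - 3) = 7/(-6) = 7*(-1/6) = -7/6)
X = 2457/1160 (X = -36855/(-17400) = -36855*(-1/17400) = 2457/1160 ≈ 2.1181)
Z = 96 (Z = 108*(-7/6 + 3) - 102 = 108*(11/6) - 102 = 198 - 102 = 96)
X + Z = 2457/1160 + 96 = 113817/1160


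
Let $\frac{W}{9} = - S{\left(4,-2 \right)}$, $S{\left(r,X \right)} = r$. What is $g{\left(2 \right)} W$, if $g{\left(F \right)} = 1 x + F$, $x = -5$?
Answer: $108$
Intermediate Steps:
$W = -36$ ($W = 9 \left(\left(-1\right) 4\right) = 9 \left(-4\right) = -36$)
$g{\left(F \right)} = -5 + F$ ($g{\left(F \right)} = 1 \left(-5\right) + F = -5 + F$)
$g{\left(2 \right)} W = \left(-5 + 2\right) \left(-36\right) = \left(-3\right) \left(-36\right) = 108$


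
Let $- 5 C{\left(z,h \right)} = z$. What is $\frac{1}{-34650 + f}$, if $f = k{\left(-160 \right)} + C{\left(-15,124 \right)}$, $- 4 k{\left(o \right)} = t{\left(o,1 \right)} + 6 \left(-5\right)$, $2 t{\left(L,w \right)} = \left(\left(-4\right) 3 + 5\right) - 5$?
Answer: $- \frac{1}{34638} \approx -2.887 \cdot 10^{-5}$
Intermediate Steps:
$C{\left(z,h \right)} = - \frac{z}{5}$
$t{\left(L,w \right)} = -6$ ($t{\left(L,w \right)} = \frac{\left(\left(-4\right) 3 + 5\right) - 5}{2} = \frac{\left(-12 + 5\right) - 5}{2} = \frac{-7 - 5}{2} = \frac{1}{2} \left(-12\right) = -6$)
$k{\left(o \right)} = 9$ ($k{\left(o \right)} = - \frac{-6 + 6 \left(-5\right)}{4} = - \frac{-6 - 30}{4} = \left(- \frac{1}{4}\right) \left(-36\right) = 9$)
$f = 12$ ($f = 9 - -3 = 9 + 3 = 12$)
$\frac{1}{-34650 + f} = \frac{1}{-34650 + 12} = \frac{1}{-34638} = - \frac{1}{34638}$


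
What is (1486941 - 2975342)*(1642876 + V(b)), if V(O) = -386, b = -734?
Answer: -2444683758490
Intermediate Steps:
(1486941 - 2975342)*(1642876 + V(b)) = (1486941 - 2975342)*(1642876 - 386) = -1488401*1642490 = -2444683758490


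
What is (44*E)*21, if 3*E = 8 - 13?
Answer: -1540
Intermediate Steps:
E = -5/3 (E = (8 - 13)/3 = (1/3)*(-5) = -5/3 ≈ -1.6667)
(44*E)*21 = (44*(-5/3))*21 = -220/3*21 = -1540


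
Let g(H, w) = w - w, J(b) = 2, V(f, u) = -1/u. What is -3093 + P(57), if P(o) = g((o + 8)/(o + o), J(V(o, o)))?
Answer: -3093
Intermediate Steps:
g(H, w) = 0
P(o) = 0
-3093 + P(57) = -3093 + 0 = -3093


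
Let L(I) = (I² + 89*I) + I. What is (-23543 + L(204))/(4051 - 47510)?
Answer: -36433/43459 ≈ -0.83833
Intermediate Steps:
L(I) = I² + 90*I
(-23543 + L(204))/(4051 - 47510) = (-23543 + 204*(90 + 204))/(4051 - 47510) = (-23543 + 204*294)/(-43459) = (-23543 + 59976)*(-1/43459) = 36433*(-1/43459) = -36433/43459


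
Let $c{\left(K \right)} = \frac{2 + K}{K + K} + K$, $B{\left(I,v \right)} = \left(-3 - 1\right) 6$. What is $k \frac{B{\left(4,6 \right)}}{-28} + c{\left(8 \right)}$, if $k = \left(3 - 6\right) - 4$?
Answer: $\frac{21}{8} \approx 2.625$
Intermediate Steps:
$k = -7$ ($k = -3 - 4 = -7$)
$B{\left(I,v \right)} = -24$ ($B{\left(I,v \right)} = \left(-4\right) 6 = -24$)
$c{\left(K \right)} = K + \frac{2 + K}{2 K}$ ($c{\left(K \right)} = \frac{2 + K}{2 K} + K = K + \frac{2 + K}{2 K}$)
$k \frac{B{\left(4,6 \right)}}{-28} + c{\left(8 \right)} = - 7 \left(- \frac{24}{-28}\right) + \left(\frac{1}{2} + 8 + \frac{1}{8}\right) = - 7 \left(\left(-24\right) \left(- \frac{1}{28}\right)\right) + \left(\frac{1}{2} + 8 + \frac{1}{8}\right) = \left(-7\right) \frac{6}{7} + \frac{69}{8} = -6 + \frac{69}{8} = \frac{21}{8}$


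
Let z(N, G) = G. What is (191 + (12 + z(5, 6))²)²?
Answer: 265225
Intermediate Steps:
(191 + (12 + z(5, 6))²)² = (191 + (12 + 6)²)² = (191 + 18²)² = (191 + 324)² = 515² = 265225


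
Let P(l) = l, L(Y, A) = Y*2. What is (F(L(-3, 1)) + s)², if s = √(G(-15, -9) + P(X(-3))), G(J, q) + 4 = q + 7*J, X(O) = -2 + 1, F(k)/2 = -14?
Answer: (28 - I*√119)² ≈ 665.0 - 610.89*I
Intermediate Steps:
L(Y, A) = 2*Y
F(k) = -28 (F(k) = 2*(-14) = -28)
X(O) = -1
G(J, q) = -4 + q + 7*J (G(J, q) = -4 + (q + 7*J) = -4 + q + 7*J)
s = I*√119 (s = √((-4 - 9 + 7*(-15)) - 1) = √((-4 - 9 - 105) - 1) = √(-118 - 1) = √(-119) = I*√119 ≈ 10.909*I)
(F(L(-3, 1)) + s)² = (-28 + I*√119)²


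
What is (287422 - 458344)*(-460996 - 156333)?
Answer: 105515107338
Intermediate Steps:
(287422 - 458344)*(-460996 - 156333) = -170922*(-617329) = 105515107338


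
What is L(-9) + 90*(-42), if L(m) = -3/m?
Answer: -11339/3 ≈ -3779.7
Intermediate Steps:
L(-9) + 90*(-42) = -3/(-9) + 90*(-42) = -3*(-⅑) - 3780 = ⅓ - 3780 = -11339/3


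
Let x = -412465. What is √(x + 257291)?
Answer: I*√155174 ≈ 393.92*I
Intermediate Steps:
√(x + 257291) = √(-412465 + 257291) = √(-155174) = I*√155174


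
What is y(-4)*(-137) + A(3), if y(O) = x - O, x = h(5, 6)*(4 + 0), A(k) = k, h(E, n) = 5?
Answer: -3285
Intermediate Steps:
x = 20 (x = 5*(4 + 0) = 5*4 = 20)
y(O) = 20 - O
y(-4)*(-137) + A(3) = (20 - 1*(-4))*(-137) + 3 = (20 + 4)*(-137) + 3 = 24*(-137) + 3 = -3288 + 3 = -3285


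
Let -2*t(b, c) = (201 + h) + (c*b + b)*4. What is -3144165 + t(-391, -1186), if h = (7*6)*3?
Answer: -8141997/2 ≈ -4.0710e+6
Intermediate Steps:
h = 126 (h = 42*3 = 126)
t(b, c) = -327/2 - 2*b - 2*b*c (t(b, c) = -((201 + 126) + (c*b + b)*4)/2 = -(327 + (b*c + b)*4)/2 = -(327 + (b + b*c)*4)/2 = -(327 + (4*b + 4*b*c))/2 = -(327 + 4*b + 4*b*c)/2 = -327/2 - 2*b - 2*b*c)
-3144165 + t(-391, -1186) = -3144165 + (-327/2 - 2*(-391) - 2*(-391)*(-1186)) = -3144165 + (-327/2 + 782 - 927452) = -3144165 - 1853667/2 = -8141997/2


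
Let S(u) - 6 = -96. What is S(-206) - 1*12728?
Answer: -12818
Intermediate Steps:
S(u) = -90 (S(u) = 6 - 96 = -90)
S(-206) - 1*12728 = -90 - 1*12728 = -90 - 12728 = -12818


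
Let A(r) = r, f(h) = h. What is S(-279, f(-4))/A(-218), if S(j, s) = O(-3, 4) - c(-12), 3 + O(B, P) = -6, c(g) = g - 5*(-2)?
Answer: 7/218 ≈ 0.032110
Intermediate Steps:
c(g) = 10 + g (c(g) = g + 10 = 10 + g)
O(B, P) = -9 (O(B, P) = -3 - 6 = -9)
S(j, s) = -7 (S(j, s) = -9 - (10 - 12) = -9 - 1*(-2) = -9 + 2 = -7)
S(-279, f(-4))/A(-218) = -7/(-218) = -7*(-1/218) = 7/218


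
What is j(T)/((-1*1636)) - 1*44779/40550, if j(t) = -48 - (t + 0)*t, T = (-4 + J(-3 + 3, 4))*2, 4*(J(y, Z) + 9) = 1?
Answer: -89888813/132679600 ≈ -0.67749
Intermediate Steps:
J(y, Z) = -35/4 (J(y, Z) = -9 + (¼)*1 = -9 + ¼ = -35/4)
T = -51/2 (T = (-4 - 35/4)*2 = -51/4*2 = -51/2 ≈ -25.500)
j(t) = -48 - t² (j(t) = -48 - t*t = -48 - t²)
j(T)/((-1*1636)) - 1*44779/40550 = (-48 - (-51/2)²)/((-1*1636)) - 1*44779/40550 = (-48 - 1*2601/4)/(-1636) - 44779*1/40550 = (-48 - 2601/4)*(-1/1636) - 44779/40550 = -2793/4*(-1/1636) - 44779/40550 = 2793/6544 - 44779/40550 = -89888813/132679600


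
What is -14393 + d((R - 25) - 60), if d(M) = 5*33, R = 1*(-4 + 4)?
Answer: -14228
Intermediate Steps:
R = 0 (R = 1*0 = 0)
d(M) = 165
-14393 + d((R - 25) - 60) = -14393 + 165 = -14228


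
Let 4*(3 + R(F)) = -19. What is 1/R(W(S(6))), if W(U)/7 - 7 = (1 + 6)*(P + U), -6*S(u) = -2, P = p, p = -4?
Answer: -4/31 ≈ -0.12903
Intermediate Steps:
P = -4
S(u) = ⅓ (S(u) = -⅙*(-2) = ⅓)
W(U) = -147 + 49*U (W(U) = 49 + 7*((1 + 6)*(-4 + U)) = 49 + 7*(7*(-4 + U)) = 49 + 7*(-28 + 7*U) = 49 + (-196 + 49*U) = -147 + 49*U)
R(F) = -31/4 (R(F) = -3 + (¼)*(-19) = -3 - 19/4 = -31/4)
1/R(W(S(6))) = 1/(-31/4) = -4/31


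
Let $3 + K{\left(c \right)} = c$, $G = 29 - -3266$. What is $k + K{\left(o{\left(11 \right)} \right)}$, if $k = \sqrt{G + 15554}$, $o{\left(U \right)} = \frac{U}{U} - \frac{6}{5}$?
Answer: $- \frac{16}{5} + \sqrt{18849} \approx 134.09$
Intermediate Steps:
$o{\left(U \right)} = - \frac{1}{5}$ ($o{\left(U \right)} = 1 - \frac{6}{5} = - \frac{1}{5}$)
$G = 3295$ ($G = 29 + 3266 = 3295$)
$K{\left(c \right)} = -3 + c$
$k = \sqrt{18849}$ ($k = \sqrt{3295 + 15554} = \sqrt{18849} \approx 137.29$)
$k + K{\left(o{\left(11 \right)} \right)} = \sqrt{18849} - \frac{16}{5} = - \frac{16}{5} + \sqrt{18849}$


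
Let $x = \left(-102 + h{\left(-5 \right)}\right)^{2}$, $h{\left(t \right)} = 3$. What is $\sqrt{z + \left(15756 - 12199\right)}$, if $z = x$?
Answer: $\sqrt{13358} \approx 115.58$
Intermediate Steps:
$x = 9801$ ($x = \left(-102 + 3\right)^{2} = \left(-99\right)^{2} = 9801$)
$z = 9801$
$\sqrt{z + \left(15756 - 12199\right)} = \sqrt{9801 + \left(15756 - 12199\right)} = \sqrt{9801 + 3557} = \sqrt{13358}$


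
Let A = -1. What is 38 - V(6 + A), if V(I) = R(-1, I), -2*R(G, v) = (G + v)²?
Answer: 46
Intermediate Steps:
R(G, v) = -(G + v)²/2
V(I) = -(-1 + I)²/2
38 - V(6 + A) = 38 - (-1)*(-1 + (6 - 1))²/2 = 38 - (-1)*(-1 + 5)²/2 = 38 - (-1)*4²/2 = 38 - (-1)*16/2 = 38 - 1*(-8) = 38 + 8 = 46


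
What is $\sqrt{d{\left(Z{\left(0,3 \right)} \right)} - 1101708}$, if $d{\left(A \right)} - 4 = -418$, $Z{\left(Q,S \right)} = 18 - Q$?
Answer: $3 i \sqrt{122458} \approx 1049.8 i$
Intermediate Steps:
$d{\left(A \right)} = -414$ ($d{\left(A \right)} = 4 - 418 = -414$)
$\sqrt{d{\left(Z{\left(0,3 \right)} \right)} - 1101708} = \sqrt{-414 - 1101708} = \sqrt{-1102122} = 3 i \sqrt{122458}$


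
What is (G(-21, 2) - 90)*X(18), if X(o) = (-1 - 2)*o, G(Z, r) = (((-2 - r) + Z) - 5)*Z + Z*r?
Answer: -26892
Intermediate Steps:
G(Z, r) = Z*r + Z*(-7 + Z - r) (G(Z, r) = ((-2 + Z - r) - 5)*Z + Z*r = (-7 + Z - r)*Z + Z*r = Z*(-7 + Z - r) + Z*r = Z*r + Z*(-7 + Z - r))
X(o) = -3*o
(G(-21, 2) - 90)*X(18) = (-21*(-7 - 21) - 90)*(-3*18) = (-21*(-28) - 90)*(-54) = (588 - 90)*(-54) = 498*(-54) = -26892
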